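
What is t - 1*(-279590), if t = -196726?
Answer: 82864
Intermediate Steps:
t - 1*(-279590) = -196726 - 1*(-279590) = -196726 + 279590 = 82864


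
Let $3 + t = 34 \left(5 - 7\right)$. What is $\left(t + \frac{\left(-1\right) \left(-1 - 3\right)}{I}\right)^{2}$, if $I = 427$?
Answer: $\frac{918877969}{182329} \approx 5039.7$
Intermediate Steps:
$t = -71$ ($t = -3 + 34 \left(5 - 7\right) = -3 + 34 \left(-2\right) = -3 - 68 = -71$)
$\left(t + \frac{\left(-1\right) \left(-1 - 3\right)}{I}\right)^{2} = \left(-71 + \frac{\left(-1\right) \left(-1 - 3\right)}{427}\right)^{2} = \left(-71 + \left(-1\right) \left(-4\right) \frac{1}{427}\right)^{2} = \left(-71 + 4 \cdot \frac{1}{427}\right)^{2} = \left(-71 + \frac{4}{427}\right)^{2} = \left(- \frac{30313}{427}\right)^{2} = \frac{918877969}{182329}$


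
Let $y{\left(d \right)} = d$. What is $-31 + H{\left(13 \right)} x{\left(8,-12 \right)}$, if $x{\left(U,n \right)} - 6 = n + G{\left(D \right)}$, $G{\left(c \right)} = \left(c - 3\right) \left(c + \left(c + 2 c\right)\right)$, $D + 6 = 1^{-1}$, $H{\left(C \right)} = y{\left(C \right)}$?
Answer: $1971$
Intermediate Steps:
$H{\left(C \right)} = C$
$D = -5$ ($D = -6 + 1^{-1} = -6 + 1 = -5$)
$G{\left(c \right)} = 4 c \left(-3 + c\right)$ ($G{\left(c \right)} = \left(-3 + c\right) \left(c + 3 c\right) = \left(-3 + c\right) 4 c = 4 c \left(-3 + c\right)$)
$x{\left(U,n \right)} = 166 + n$ ($x{\left(U,n \right)} = 6 + \left(n + 4 \left(-5\right) \left(-3 - 5\right)\right) = 6 + \left(n + 4 \left(-5\right) \left(-8\right)\right) = 6 + \left(n + 160\right) = 6 + \left(160 + n\right) = 166 + n$)
$-31 + H{\left(13 \right)} x{\left(8,-12 \right)} = -31 + 13 \left(166 - 12\right) = -31 + 13 \cdot 154 = -31 + 2002 = 1971$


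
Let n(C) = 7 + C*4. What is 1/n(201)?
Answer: 1/811 ≈ 0.0012330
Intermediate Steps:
n(C) = 7 + 4*C
1/n(201) = 1/(7 + 4*201) = 1/(7 + 804) = 1/811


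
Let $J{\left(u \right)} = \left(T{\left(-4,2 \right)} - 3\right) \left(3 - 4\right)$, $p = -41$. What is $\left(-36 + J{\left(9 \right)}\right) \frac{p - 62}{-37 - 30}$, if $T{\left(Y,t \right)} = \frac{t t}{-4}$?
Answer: $- \frac{3296}{67} \approx -49.194$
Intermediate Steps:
$T{\left(Y,t \right)} = - \frac{t^{2}}{4}$ ($T{\left(Y,t \right)} = t^{2} \left(- \frac{1}{4}\right) = - \frac{t^{2}}{4}$)
$J{\left(u \right)} = 4$ ($J{\left(u \right)} = \left(- \frac{2^{2}}{4} - 3\right) \left(3 - 4\right) = \left(\left(- \frac{1}{4}\right) 4 - 3\right) \left(-1\right) = \left(-1 - 3\right) \left(-1\right) = \left(-4\right) \left(-1\right) = 4$)
$\left(-36 + J{\left(9 \right)}\right) \frac{p - 62}{-37 - 30} = \left(-36 + 4\right) \frac{-41 - 62}{-37 - 30} = - 32 \left(- \frac{103}{-67}\right) = - 32 \left(\left(-103\right) \left(- \frac{1}{67}\right)\right) = \left(-32\right) \frac{103}{67} = - \frac{3296}{67}$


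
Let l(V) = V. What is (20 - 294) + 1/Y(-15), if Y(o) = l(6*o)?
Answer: -24661/90 ≈ -274.01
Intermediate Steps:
Y(o) = 6*o
(20 - 294) + 1/Y(-15) = (20 - 294) + 1/(6*(-15)) = -274 + 1/(-90) = -274 - 1/90 = -24661/90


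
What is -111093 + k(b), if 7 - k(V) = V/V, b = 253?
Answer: -111087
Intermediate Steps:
k(V) = 6 (k(V) = 7 - V/V = 7 - 1*1 = 7 - 1 = 6)
-111093 + k(b) = -111093 + 6 = -111087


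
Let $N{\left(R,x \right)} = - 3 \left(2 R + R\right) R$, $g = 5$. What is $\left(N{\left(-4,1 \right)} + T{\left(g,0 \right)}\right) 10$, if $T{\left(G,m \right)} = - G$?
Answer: $-1490$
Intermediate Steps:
$N{\left(R,x \right)} = - 9 R^{2}$ ($N{\left(R,x \right)} = - 3 \cdot 3 R R = - 9 R R = - 9 R^{2}$)
$\left(N{\left(-4,1 \right)} + T{\left(g,0 \right)}\right) 10 = \left(- 9 \left(-4\right)^{2} - 5\right) 10 = \left(\left(-9\right) 16 - 5\right) 10 = \left(-144 - 5\right) 10 = \left(-149\right) 10 = -1490$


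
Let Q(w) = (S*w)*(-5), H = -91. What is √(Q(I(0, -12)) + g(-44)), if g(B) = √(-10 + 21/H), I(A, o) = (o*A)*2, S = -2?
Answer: (-133)^(¼)*13^(¾)/13 ≈ 1.2646 + 1.2646*I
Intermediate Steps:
I(A, o) = 2*A*o (I(A, o) = (A*o)*2 = 2*A*o)
Q(w) = 10*w (Q(w) = -2*w*(-5) = 10*w)
g(B) = I*√1729/13 (g(B) = √(-10 + 21/(-91)) = √(-10 + 21*(-1/91)) = √(-10 - 3/13) = √(-133/13) = I*√1729/13)
√(Q(I(0, -12)) + g(-44)) = √(10*(2*0*(-12)) + I*√1729/13) = √(10*0 + I*√1729/13) = √(0 + I*√1729/13) = √(I*√1729/13) = 13^(¾)*133^(¼)*√I/13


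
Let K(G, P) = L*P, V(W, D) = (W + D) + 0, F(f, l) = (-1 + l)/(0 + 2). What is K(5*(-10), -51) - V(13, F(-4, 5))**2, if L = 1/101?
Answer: -22776/101 ≈ -225.50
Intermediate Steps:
F(f, l) = -1/2 + l/2 (F(f, l) = (-1 + l)/2 = (-1 + l)*(1/2) = -1/2 + l/2)
V(W, D) = D + W (V(W, D) = (D + W) + 0 = D + W)
L = 1/101 ≈ 0.0099010
K(G, P) = P/101
K(5*(-10), -51) - V(13, F(-4, 5))**2 = (1/101)*(-51) - ((-1/2 + (1/2)*5) + 13)**2 = -51/101 - ((-1/2 + 5/2) + 13)**2 = -51/101 - (2 + 13)**2 = -51/101 - 1*15**2 = -51/101 - 1*225 = -51/101 - 225 = -22776/101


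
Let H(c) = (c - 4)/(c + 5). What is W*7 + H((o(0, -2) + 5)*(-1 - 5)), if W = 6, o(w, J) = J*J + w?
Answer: 2116/49 ≈ 43.184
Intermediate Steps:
o(w, J) = w + J² (o(w, J) = J² + w = w + J²)
H(c) = (-4 + c)/(5 + c)
W*7 + H((o(0, -2) + 5)*(-1 - 5)) = 6*7 + (-4 + ((0 + (-2)²) + 5)*(-1 - 5))/(5 + ((0 + (-2)²) + 5)*(-1 - 5)) = 42 + (-4 + ((0 + 4) + 5)*(-6))/(5 + ((0 + 4) + 5)*(-6)) = 42 + (-4 + (4 + 5)*(-6))/(5 + (4 + 5)*(-6)) = 42 + (-4 + 9*(-6))/(5 + 9*(-6)) = 42 + (-4 - 54)/(5 - 54) = 42 - 58/(-49) = 42 - 1/49*(-58) = 42 + 58/49 = 2116/49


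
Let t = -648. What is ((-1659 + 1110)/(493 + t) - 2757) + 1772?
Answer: -152126/155 ≈ -981.46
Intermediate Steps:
((-1659 + 1110)/(493 + t) - 2757) + 1772 = ((-1659 + 1110)/(493 - 648) - 2757) + 1772 = (-549/(-155) - 2757) + 1772 = (-549*(-1/155) - 2757) + 1772 = (549/155 - 2757) + 1772 = -426786/155 + 1772 = -152126/155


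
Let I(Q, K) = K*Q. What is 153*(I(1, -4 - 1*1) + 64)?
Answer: 9027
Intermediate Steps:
153*(I(1, -4 - 1*1) + 64) = 153*((-4 - 1*1)*1 + 64) = 153*((-4 - 1)*1 + 64) = 153*(-5*1 + 64) = 153*(-5 + 64) = 153*59 = 9027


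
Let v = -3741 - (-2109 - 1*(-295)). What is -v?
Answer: 1927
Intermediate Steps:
v = -1927 (v = -3741 - (-2109 + 295) = -3741 - 1*(-1814) = -3741 + 1814 = -1927)
-v = -1*(-1927) = 1927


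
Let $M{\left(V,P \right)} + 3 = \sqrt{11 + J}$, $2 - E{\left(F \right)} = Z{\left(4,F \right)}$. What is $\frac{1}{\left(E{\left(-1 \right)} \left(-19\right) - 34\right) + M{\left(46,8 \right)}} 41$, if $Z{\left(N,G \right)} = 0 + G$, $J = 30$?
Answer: $- \frac{3854}{8795} - \frac{41 \sqrt{41}}{8795} \approx -0.46805$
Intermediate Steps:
$Z{\left(N,G \right)} = G$
$E{\left(F \right)} = 2 - F$
$M{\left(V,P \right)} = -3 + \sqrt{41}$ ($M{\left(V,P \right)} = -3 + \sqrt{11 + 30} = -3 + \sqrt{41}$)
$\frac{1}{\left(E{\left(-1 \right)} \left(-19\right) - 34\right) + M{\left(46,8 \right)}} 41 = \frac{1}{\left(\left(2 - -1\right) \left(-19\right) - 34\right) - \left(3 - \sqrt{41}\right)} 41 = \frac{1}{\left(\left(2 + 1\right) \left(-19\right) - 34\right) - \left(3 - \sqrt{41}\right)} 41 = \frac{1}{\left(3 \left(-19\right) - 34\right) - \left(3 - \sqrt{41}\right)} 41 = \frac{1}{\left(-57 - 34\right) - \left(3 - \sqrt{41}\right)} 41 = \frac{1}{-91 - \left(3 - \sqrt{41}\right)} 41 = \frac{1}{-94 + \sqrt{41}} \cdot 41 = \frac{41}{-94 + \sqrt{41}}$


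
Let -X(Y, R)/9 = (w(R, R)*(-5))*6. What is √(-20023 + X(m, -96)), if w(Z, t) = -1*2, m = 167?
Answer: I*√20563 ≈ 143.4*I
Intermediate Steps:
w(Z, t) = -2
X(Y, R) = -540 (X(Y, R) = -9*(-2*(-5))*6 = -90*6 = -9*60 = -540)
√(-20023 + X(m, -96)) = √(-20023 - 540) = √(-20563) = I*√20563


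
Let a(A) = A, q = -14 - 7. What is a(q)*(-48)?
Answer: 1008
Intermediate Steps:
q = -21
a(q)*(-48) = -21*(-48) = 1008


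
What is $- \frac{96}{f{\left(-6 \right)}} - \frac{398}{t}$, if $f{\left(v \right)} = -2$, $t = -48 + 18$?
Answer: $\frac{919}{15} \approx 61.267$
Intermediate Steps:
$t = -30$
$- \frac{96}{f{\left(-6 \right)}} - \frac{398}{t} = - \frac{96}{-2} - \frac{398}{-30} = \left(-96\right) \left(- \frac{1}{2}\right) - - \frac{199}{15} = 48 + \frac{199}{15} = \frac{919}{15}$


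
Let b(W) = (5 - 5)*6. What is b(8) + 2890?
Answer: 2890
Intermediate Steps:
b(W) = 0 (b(W) = 0*6 = 0)
b(8) + 2890 = 0 + 2890 = 2890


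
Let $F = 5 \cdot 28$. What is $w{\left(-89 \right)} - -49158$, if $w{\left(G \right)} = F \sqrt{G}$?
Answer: $49158 + 140 i \sqrt{89} \approx 49158.0 + 1320.8 i$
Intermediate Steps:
$F = 140$
$w{\left(G \right)} = 140 \sqrt{G}$
$w{\left(-89 \right)} - -49158 = 140 \sqrt{-89} - -49158 = 140 i \sqrt{89} + 49158 = 49158 + 140 i \sqrt{89}$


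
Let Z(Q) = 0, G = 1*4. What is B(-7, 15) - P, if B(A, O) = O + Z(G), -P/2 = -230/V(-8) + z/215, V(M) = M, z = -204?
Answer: 30359/430 ≈ 70.602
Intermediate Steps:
P = -23909/430 (P = -2*(-230/(-8) - 204/215) = -2*(-230*(-⅛) - 204*1/215) = -2*(115/4 - 204/215) = -2*23909/860 = -23909/430 ≈ -55.602)
G = 4
B(A, O) = O (B(A, O) = O + 0 = O)
B(-7, 15) - P = 15 - 1*(-23909/430) = 15 + 23909/430 = 30359/430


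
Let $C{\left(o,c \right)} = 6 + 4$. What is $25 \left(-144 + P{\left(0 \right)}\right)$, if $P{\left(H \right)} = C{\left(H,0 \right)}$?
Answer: $-3350$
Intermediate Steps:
$C{\left(o,c \right)} = 10$
$P{\left(H \right)} = 10$
$25 \left(-144 + P{\left(0 \right)}\right) = 25 \left(-144 + 10\right) = 25 \left(-134\right) = -3350$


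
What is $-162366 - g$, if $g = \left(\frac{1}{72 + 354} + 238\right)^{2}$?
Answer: $- \frac{39745261537}{181476} \approx -2.1901 \cdot 10^{5}$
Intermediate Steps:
$g = \frac{10279729321}{181476}$ ($g = \left(\frac{1}{426} + 238\right)^{2} = \left(\frac{101389}{426}\right)^{2} = \frac{10279729321}{181476} \approx 56645.0$)
$-162366 - g = -162366 - \frac{10279729321}{181476} = - \frac{39745261537}{181476}$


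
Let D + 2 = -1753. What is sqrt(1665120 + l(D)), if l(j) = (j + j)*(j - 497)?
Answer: 2*sqrt(2392410) ≈ 3093.5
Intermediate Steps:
D = -1755 (D = -2 - 1753 = -1755)
l(j) = 2*j*(-497 + j) (l(j) = (2*j)*(-497 + j) = 2*j*(-497 + j))
sqrt(1665120 + l(D)) = sqrt(1665120 + 2*(-1755)*(-497 - 1755)) = sqrt(1665120 + 2*(-1755)*(-2252)) = sqrt(1665120 + 7904520) = sqrt(9569640) = 2*sqrt(2392410)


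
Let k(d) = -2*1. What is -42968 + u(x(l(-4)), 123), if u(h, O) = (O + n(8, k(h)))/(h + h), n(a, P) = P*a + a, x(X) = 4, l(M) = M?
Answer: -343629/8 ≈ -42954.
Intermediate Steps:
k(d) = -2
n(a, P) = a + P*a
u(h, O) = (-8 + O)/(2*h) (u(h, O) = (O + 8*(1 - 2))/(h + h) = (O + 8*(-1))/((2*h)) = (O - 8)*(1/(2*h)) = (-8 + O)*(1/(2*h)) = (-8 + O)/(2*h))
-42968 + u(x(l(-4)), 123) = -42968 + (½)*(-8 + 123)/4 = -42968 + (½)*(¼)*115 = -42968 + 115/8 = -343629/8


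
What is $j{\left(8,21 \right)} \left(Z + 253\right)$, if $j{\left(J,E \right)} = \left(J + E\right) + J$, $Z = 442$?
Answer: $25715$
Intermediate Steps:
$j{\left(J,E \right)} = E + 2 J$ ($j{\left(J,E \right)} = \left(E + J\right) + J = E + 2 J$)
$j{\left(8,21 \right)} \left(Z + 253\right) = \left(21 + 2 \cdot 8\right) \left(442 + 253\right) = \left(21 + 16\right) 695 = 37 \cdot 695 = 25715$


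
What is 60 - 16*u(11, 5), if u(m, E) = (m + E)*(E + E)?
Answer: -2500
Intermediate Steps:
u(m, E) = 2*E*(E + m) (u(m, E) = (E + m)*(2*E) = 2*E*(E + m))
60 - 16*u(11, 5) = 60 - 32*5*(5 + 11) = 60 - 32*5*16 = 60 - 16*160 = 60 - 2560 = -2500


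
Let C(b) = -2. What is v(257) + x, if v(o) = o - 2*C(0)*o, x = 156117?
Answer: 157402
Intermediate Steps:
v(o) = 5*o (v(o) = o - 2*(-2)*o = o - (-4)*o = o + 4*o = 5*o)
v(257) + x = 5*257 + 156117 = 1285 + 156117 = 157402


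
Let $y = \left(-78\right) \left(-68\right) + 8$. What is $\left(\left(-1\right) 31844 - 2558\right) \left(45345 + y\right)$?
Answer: $-1742702114$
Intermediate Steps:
$y = 5312$ ($y = 5304 + 8 = 5312$)
$\left(\left(-1\right) 31844 - 2558\right) \left(45345 + y\right) = \left(\left(-1\right) 31844 - 2558\right) \left(45345 + 5312\right) = \left(-31844 - 2558\right) 50657 = \left(-34402\right) 50657 = -1742702114$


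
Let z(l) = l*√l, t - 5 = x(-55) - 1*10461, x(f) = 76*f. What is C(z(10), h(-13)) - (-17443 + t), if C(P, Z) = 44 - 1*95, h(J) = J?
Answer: 32028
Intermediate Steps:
t = -14636 (t = 5 + (76*(-55) - 1*10461) = 5 + (-4180 - 10461) = 5 - 14641 = -14636)
z(l) = l^(3/2)
C(P, Z) = -51 (C(P, Z) = 44 - 95 = -51)
C(z(10), h(-13)) - (-17443 + t) = -51 - (-17443 - 14636) = -51 - 1*(-32079) = -51 + 32079 = 32028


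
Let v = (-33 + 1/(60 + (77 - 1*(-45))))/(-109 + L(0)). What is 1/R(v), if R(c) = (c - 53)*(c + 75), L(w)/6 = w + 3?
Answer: -274299844/1088117814055 ≈ -0.00025209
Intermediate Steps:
L(w) = 18 + 6*w (L(w) = 6*(w + 3) = 6*(3 + w) = 18 + 6*w)
v = 6005/16562 (v = (-33 + 1/(60 + (77 - 1*(-45))))/(-109 + (18 + 6*0)) = (-33 + 1/(60 + (77 + 45)))/(-109 + (18 + 0)) = (-33 + 1/(60 + 122))/(-109 + 18) = (-33 + 1/182)/(-91) = (-33 + 1/182)*(-1/91) = -6005/182*(-1/91) = 6005/16562 ≈ 0.36258)
R(c) = (-53 + c)*(75 + c)
1/R(v) = 1/(-3975 + (6005/16562)² + 22*(6005/16562)) = 1/(-3975 + 36060025/274299844 + 66055/8281) = 1/(-1088117814055/274299844) = -274299844/1088117814055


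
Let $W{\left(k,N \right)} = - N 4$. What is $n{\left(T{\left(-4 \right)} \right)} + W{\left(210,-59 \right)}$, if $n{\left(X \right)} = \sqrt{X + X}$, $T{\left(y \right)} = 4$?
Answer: $236 + 2 \sqrt{2} \approx 238.83$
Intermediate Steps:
$W{\left(k,N \right)} = - 4 N$
$n{\left(X \right)} = \sqrt{2} \sqrt{X}$ ($n{\left(X \right)} = \sqrt{2 X} = \sqrt{2} \sqrt{X}$)
$n{\left(T{\left(-4 \right)} \right)} + W{\left(210,-59 \right)} = \sqrt{2} \sqrt{4} - -236 = \sqrt{2} \cdot 2 + 236 = 2 \sqrt{2} + 236 = 236 + 2 \sqrt{2}$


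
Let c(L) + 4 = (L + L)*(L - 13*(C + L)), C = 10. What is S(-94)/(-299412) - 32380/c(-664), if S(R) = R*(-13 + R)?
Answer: -11874679223/389567498202 ≈ -0.030482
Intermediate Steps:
c(L) = -4 + 2*L*(-130 - 12*L) (c(L) = -4 + (L + L)*(L - 13*(10 + L)) = -4 + (2*L)*(L + (-130 - 13*L)) = -4 + (2*L)*(-130 - 12*L) = -4 + 2*L*(-130 - 12*L))
S(-94)/(-299412) - 32380/c(-664) = -94*(-13 - 94)/(-299412) - 32380/(-4 - 260*(-664) - 24*(-664)²) = -94*(-107)*(-1/299412) - 32380/(-4 + 172640 - 24*440896) = 10058*(-1/299412) - 32380/(-4 + 172640 - 10581504) = -5029/149706 - 32380/(-10408868) = -5029/149706 - 32380*(-1/10408868) = -5029/149706 + 8095/2602217 = -11874679223/389567498202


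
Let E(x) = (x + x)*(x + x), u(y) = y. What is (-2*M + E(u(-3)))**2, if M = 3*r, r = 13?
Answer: 1764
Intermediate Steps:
M = 39 (M = 3*13 = 39)
E(x) = 4*x**2 (E(x) = (2*x)*(2*x) = 4*x**2)
(-2*M + E(u(-3)))**2 = (-2*39 + 4*(-3)**2)**2 = (-78 + 4*9)**2 = (-78 + 36)**2 = (-42)**2 = 1764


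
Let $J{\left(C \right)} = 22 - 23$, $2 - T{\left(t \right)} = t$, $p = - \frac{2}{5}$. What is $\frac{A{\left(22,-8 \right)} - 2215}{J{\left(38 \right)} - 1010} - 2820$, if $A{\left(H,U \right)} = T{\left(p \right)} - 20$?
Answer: $- \frac{4747979}{1685} \approx -2817.8$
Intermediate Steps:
$p = - \frac{2}{5}$ ($p = \left(-2\right) \frac{1}{5} = - \frac{2}{5} \approx -0.4$)
$T{\left(t \right)} = 2 - t$
$J{\left(C \right)} = -1$ ($J{\left(C \right)} = 22 - 23 = -1$)
$A{\left(H,U \right)} = - \frac{88}{5}$ ($A{\left(H,U \right)} = \left(2 - - \frac{2}{5}\right) - 20 = \left(2 + \frac{2}{5}\right) - 20 = \frac{12}{5} - 20 = - \frac{88}{5}$)
$\frac{A{\left(22,-8 \right)} - 2215}{J{\left(38 \right)} - 1010} - 2820 = \frac{- \frac{88}{5} - 2215}{-1 - 1010} - 2820 = - \frac{11163}{5 \left(-1011\right)} - 2820 = \left(- \frac{11163}{5}\right) \left(- \frac{1}{1011}\right) - 2820 = \frac{3721}{1685} - 2820 = - \frac{4747979}{1685}$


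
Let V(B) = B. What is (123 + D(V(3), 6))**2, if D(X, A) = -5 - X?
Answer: 13225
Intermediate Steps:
(123 + D(V(3), 6))**2 = (123 + (-5 - 1*3))**2 = (123 + (-5 - 3))**2 = (123 - 8)**2 = 115**2 = 13225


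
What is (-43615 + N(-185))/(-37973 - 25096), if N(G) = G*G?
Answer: 3130/21023 ≈ 0.14888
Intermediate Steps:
N(G) = G²
(-43615 + N(-185))/(-37973 - 25096) = (-43615 + (-185)²)/(-37973 - 25096) = (-43615 + 34225)/(-63069) = -9390*(-1/63069) = 3130/21023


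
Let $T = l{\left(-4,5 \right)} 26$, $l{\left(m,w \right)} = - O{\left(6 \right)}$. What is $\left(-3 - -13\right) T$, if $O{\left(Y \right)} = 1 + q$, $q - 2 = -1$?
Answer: $-520$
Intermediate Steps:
$q = 1$ ($q = 2 - 1 = 1$)
$O{\left(Y \right)} = 2$ ($O{\left(Y \right)} = 1 + 1 = 2$)
$l{\left(m,w \right)} = -2$ ($l{\left(m,w \right)} = \left(-1\right) 2 = -2$)
$T = -52$ ($T = \left(-2\right) 26 = -52$)
$\left(-3 - -13\right) T = \left(-3 - -13\right) \left(-52\right) = \left(-3 + 13\right) \left(-52\right) = 10 \left(-52\right) = -520$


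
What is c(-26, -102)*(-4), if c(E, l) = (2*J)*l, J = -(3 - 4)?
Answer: 816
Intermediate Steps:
J = 1 (J = -1*(-1) = 1)
c(E, l) = 2*l (c(E, l) = (2*1)*l = 2*l)
c(-26, -102)*(-4) = (2*(-102))*(-4) = -204*(-4) = 816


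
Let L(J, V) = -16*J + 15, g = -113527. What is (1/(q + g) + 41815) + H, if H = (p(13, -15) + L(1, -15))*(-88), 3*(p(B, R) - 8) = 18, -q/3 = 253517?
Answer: 35549626337/874078 ≈ 40671.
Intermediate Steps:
q = -760551 (q = -3*253517 = -760551)
p(B, R) = 14 (p(B, R) = 8 + (1/3)*18 = 8 + 6 = 14)
L(J, V) = 15 - 16*J
H = -1144 (H = (14 + (15 - 16*1))*(-88) = (14 + (15 - 16))*(-88) = (14 - 1)*(-88) = 13*(-88) = -1144)
(1/(q + g) + 41815) + H = (1/(-760551 - 113527) + 41815) - 1144 = (1/(-874078) + 41815) - 1144 = (-1/874078 + 41815) - 1144 = 36549571569/874078 - 1144 = 35549626337/874078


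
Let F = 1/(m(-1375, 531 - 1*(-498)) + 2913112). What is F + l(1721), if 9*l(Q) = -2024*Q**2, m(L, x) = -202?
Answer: -5820738121678477/8738730 ≈ -6.6609e+8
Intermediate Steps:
l(Q) = -2024*Q**2/9 (l(Q) = (-2024*Q**2)/9 = -2024*Q**2/9)
F = 1/2912910 (F = 1/(-202 + 2913112) = 1/2912910 ≈ 3.4330e-7)
F + l(1721) = 1/2912910 - 2024/9*1721**2 = 1/2912910 - 2024/9*2961841 = 1/2912910 - 5994766184/9 = -5820738121678477/8738730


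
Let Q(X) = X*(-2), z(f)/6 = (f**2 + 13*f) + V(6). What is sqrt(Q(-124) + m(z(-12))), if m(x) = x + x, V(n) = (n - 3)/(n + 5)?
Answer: 2*sqrt(3245)/11 ≈ 10.357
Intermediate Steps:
V(n) = (-3 + n)/(5 + n)
z(f) = 18/11 + 6*f**2 + 78*f (z(f) = 6*((f**2 + 13*f) + (-3 + 6)/(5 + 6)) = 6*((f**2 + 13*f) + 3/11) = 6*(3/11 + f**2 + 13*f) = 18/11 + 6*f**2 + 78*f)
Q(X) = -2*X
m(x) = 2*x
sqrt(Q(-124) + m(z(-12))) = sqrt(-2*(-124) + 2*(18/11 + 6*(-12)**2 + 78*(-12))) = sqrt(248 + 2*(18/11 + 6*144 - 936)) = sqrt(248 + 2*(18/11 + 864 - 936)) = sqrt(248 + 2*(-774/11)) = sqrt(248 - 1548/11) = sqrt(1180/11) = 2*sqrt(3245)/11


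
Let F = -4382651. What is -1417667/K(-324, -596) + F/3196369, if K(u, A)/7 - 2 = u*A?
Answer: -10455600279165/4320666224798 ≈ -2.4199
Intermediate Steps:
K(u, A) = 14 + 7*A*u (K(u, A) = 14 + 7*(u*A) = 14 + 7*(A*u) = 14 + 7*A*u)
-1417667/K(-324, -596) + F/3196369 = -1417667/(14 + 7*(-596)*(-324)) - 4382651/3196369 = -1417667/(14 + 1351728) - 4382651*1/3196369 = -1417667/1351742 - 4382651/3196369 = -10455600279165/4320666224798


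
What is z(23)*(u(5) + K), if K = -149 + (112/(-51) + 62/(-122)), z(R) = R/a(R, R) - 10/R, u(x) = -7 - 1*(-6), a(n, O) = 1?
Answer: -82185899/23851 ≈ -3445.8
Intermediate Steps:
u(x) = -1 (u(x) = -7 + 6 = -1)
z(R) = R - 10/R (z(R) = R/1 - 10/R = R*1 - 10/R = R - 10/R)
K = -471952/3111 (K = -149 + (112*(-1/51) + 62*(-1/122)) = -149 + (-112/51 - 31/61) = -149 - 8413/3111 = -471952/3111 ≈ -151.70)
z(23)*(u(5) + K) = (23 - 10/23)*(-1 - 471952/3111) = (23 - 10*1/23)*(-475063/3111) = (23 - 10/23)*(-475063/3111) = (519/23)*(-475063/3111) = -82185899/23851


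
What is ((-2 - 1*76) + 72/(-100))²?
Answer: 3873024/625 ≈ 6196.8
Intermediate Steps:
((-2 - 1*76) + 72/(-100))² = ((-2 - 76) + 72*(-1/100))² = (-78 - 18/25)² = (-1968/25)² = 3873024/625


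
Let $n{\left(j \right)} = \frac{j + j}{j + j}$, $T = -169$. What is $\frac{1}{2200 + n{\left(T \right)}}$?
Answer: $\frac{1}{2201} \approx 0.00045434$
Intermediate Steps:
$n{\left(j \right)} = 1$ ($n{\left(j \right)} = \frac{2 j}{2 j} = 2 j \frac{1}{2 j} = 1$)
$\frac{1}{2200 + n{\left(T \right)}} = \frac{1}{2200 + 1} = \frac{1}{2201}$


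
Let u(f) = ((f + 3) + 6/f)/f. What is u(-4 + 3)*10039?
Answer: 40156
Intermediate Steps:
u(f) = (3 + f + 6/f)/f (u(f) = ((3 + f) + 6/f)/f = (3 + f + 6/f)/f)
u(-4 + 3)*10039 = (1 + 3/(-4 + 3) + 6/(-4 + 3)**2)*10039 = (1 + 3/(-1) + 6/(-1)**2)*10039 = (1 + 3*(-1) + 6*1)*10039 = (1 - 3 + 6)*10039 = 4*10039 = 40156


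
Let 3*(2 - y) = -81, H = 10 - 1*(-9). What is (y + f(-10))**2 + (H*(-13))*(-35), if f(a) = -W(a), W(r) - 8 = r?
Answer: 9606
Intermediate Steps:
H = 19 (H = 10 + 9 = 19)
W(r) = 8 + r
y = 29 (y = 2 - 1/3*(-81) = 2 + 27 = 29)
f(a) = -8 - a (f(a) = -(8 + a) = -8 - a)
(y + f(-10))**2 + (H*(-13))*(-35) = (29 + (-8 - 1*(-10)))**2 + (19*(-13))*(-35) = (29 + (-8 + 10))**2 - 247*(-35) = (29 + 2)**2 + 8645 = 31**2 + 8645 = 961 + 8645 = 9606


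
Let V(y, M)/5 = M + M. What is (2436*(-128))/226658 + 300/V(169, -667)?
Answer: -107387838/75590443 ≈ -1.4207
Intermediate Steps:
V(y, M) = 10*M (V(y, M) = 5*(M + M) = 5*(2*M) = 10*M)
(2436*(-128))/226658 + 300/V(169, -667) = (2436*(-128))/226658 + 300/((10*(-667))) = -311808*1/226658 + 300/(-6670) = -155904/113329 + 300*(-1/6670) = -155904/113329 - 30/667 = -107387838/75590443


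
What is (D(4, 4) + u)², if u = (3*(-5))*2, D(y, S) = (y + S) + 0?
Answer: 484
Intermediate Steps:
D(y, S) = S + y (D(y, S) = (S + y) + 0 = S + y)
u = -30 (u = -15*2 = -30)
(D(4, 4) + u)² = ((4 + 4) - 30)² = (8 - 30)² = (-22)² = 484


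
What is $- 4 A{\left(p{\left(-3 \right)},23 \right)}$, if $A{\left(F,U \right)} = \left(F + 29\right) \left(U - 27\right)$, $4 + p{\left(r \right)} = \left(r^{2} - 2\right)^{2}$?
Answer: $1184$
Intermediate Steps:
$p{\left(r \right)} = -4 + \left(-2 + r^{2}\right)^{2}$ ($p{\left(r \right)} = -4 + \left(r^{2} - 2\right)^{2} = -4 + \left(-2 + r^{2}\right)^{2}$)
$A{\left(F,U \right)} = \left(-27 + U\right) \left(29 + F\right)$ ($A{\left(F,U \right)} = \left(29 + F\right) \left(-27 + U\right) = \left(-27 + U\right) \left(29 + F\right)$)
$- 4 A{\left(p{\left(-3 \right)},23 \right)} = - 4 \left(-783 - 27 \left(-4 + \left(-2 + \left(-3\right)^{2}\right)^{2}\right) + 29 \cdot 23 + \left(-4 + \left(-2 + \left(-3\right)^{2}\right)^{2}\right) 23\right) = - 4 \left(-783 - 27 \left(-4 + \left(-2 + 9\right)^{2}\right) + 667 + \left(-4 + \left(-2 + 9\right)^{2}\right) 23\right) = - 4 \left(-783 - 27 \left(-4 + 7^{2}\right) + 667 + \left(-4 + 7^{2}\right) 23\right) = - 4 \left(-783 - 27 \left(-4 + 49\right) + 667 + \left(-4 + 49\right) 23\right) = - 4 \left(-783 - 1215 + 667 + 45 \cdot 23\right) = - 4 \left(-783 - 1215 + 667 + 1035\right) = \left(-4\right) \left(-296\right) = 1184$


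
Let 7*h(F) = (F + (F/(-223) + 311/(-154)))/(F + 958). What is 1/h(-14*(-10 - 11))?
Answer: 300973288/9981919 ≈ 30.152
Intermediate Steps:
h(F) = (-311/154 + 222*F/223)/(7*(958 + F)) (h(F) = ((F + (F/(-223) + 311/(-154)))/(F + 958))/7 = ((F + (F*(-1/223) + 311*(-1/154)))/(958 + F))/7 = ((F + (-F/223 - 311/154))/(958 + F))/7 = ((F + (-311/154 - F/223))/(958 + F))/7 = ((-311/154 + 222*F/223)/(958 + F))/7 = (-311/154 + 222*F/223)/(7*(958 + F)))
1/h(-14*(-10 - 11)) = 1/((-69353 + 34188*(-14*(-10 - 11)))/(240394*(958 - 14*(-10 - 11)))) = 1/((-69353 + 34188*(-14*(-21)))/(240394*(958 - 14*(-21)))) = 1/((-69353 + 34188*294)/(240394*(958 + 294))) = 1/((1/240394)*(-69353 + 10051272)/1252) = 1/((1/240394)*(1/1252)*9981919) = 1/(9981919/300973288) = 300973288/9981919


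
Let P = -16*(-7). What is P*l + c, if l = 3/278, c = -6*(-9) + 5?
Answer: 8369/139 ≈ 60.209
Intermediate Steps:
c = 59 (c = 54 + 5 = 59)
l = 3/278 (l = 3*(1/278) = 3/278 ≈ 0.010791)
P = 112
P*l + c = 112*(3/278) + 59 = 168/139 + 59 = 8369/139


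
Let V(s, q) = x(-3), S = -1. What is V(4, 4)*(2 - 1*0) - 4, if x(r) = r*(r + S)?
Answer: 20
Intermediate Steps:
x(r) = r*(-1 + r) (x(r) = r*(r - 1) = r*(-1 + r))
V(s, q) = 12 (V(s, q) = -3*(-1 - 3) = -3*(-4) = 12)
V(4, 4)*(2 - 1*0) - 4 = 12*(2 - 1*0) - 4 = 12*(2 + 0) - 4 = 12*2 - 4 = 24 - 4 = 20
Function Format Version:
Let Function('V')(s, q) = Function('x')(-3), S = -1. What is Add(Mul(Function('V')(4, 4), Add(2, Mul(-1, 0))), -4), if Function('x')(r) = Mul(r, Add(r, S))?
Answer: 20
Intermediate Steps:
Function('x')(r) = Mul(r, Add(-1, r)) (Function('x')(r) = Mul(r, Add(r, -1)) = Mul(r, Add(-1, r)))
Function('V')(s, q) = 12 (Function('V')(s, q) = Mul(-3, Add(-1, -3)) = Mul(-3, -4) = 12)
Add(Mul(Function('V')(4, 4), Add(2, Mul(-1, 0))), -4) = Add(Mul(12, Add(2, Mul(-1, 0))), -4) = Add(Mul(12, Add(2, 0)), -4) = Add(Mul(12, 2), -4) = Add(24, -4) = 20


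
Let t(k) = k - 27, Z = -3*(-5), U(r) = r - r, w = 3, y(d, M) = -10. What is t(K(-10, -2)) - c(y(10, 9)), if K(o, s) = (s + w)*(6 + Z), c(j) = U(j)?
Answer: -6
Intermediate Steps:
U(r) = 0
Z = 15
c(j) = 0
K(o, s) = 63 + 21*s (K(o, s) = (s + 3)*(6 + 15) = (3 + s)*21 = 63 + 21*s)
t(k) = -27 + k
t(K(-10, -2)) - c(y(10, 9)) = (-27 + (63 + 21*(-2))) - 1*0 = (-27 + (63 - 42)) + 0 = (-27 + 21) + 0 = -6 + 0 = -6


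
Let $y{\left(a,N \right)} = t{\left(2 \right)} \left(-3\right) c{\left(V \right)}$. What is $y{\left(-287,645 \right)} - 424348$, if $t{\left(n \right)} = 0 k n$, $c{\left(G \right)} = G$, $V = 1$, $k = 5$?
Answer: $-424348$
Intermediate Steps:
$t{\left(n \right)} = 0$ ($t{\left(n \right)} = 0 \cdot 5 n = 0 n = 0$)
$y{\left(a,N \right)} = 0$ ($y{\left(a,N \right)} = 0 \left(-3\right) 1 = 0 \cdot 1 = 0$)
$y{\left(-287,645 \right)} - 424348 = 0 - 424348 = -424348$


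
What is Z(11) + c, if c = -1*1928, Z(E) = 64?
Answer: -1864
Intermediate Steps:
c = -1928
Z(11) + c = 64 - 1928 = -1864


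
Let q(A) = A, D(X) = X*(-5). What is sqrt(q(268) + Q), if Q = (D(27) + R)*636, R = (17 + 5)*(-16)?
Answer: 2*I*sqrt(77366) ≈ 556.29*I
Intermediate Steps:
D(X) = -5*X
R = -352 (R = 22*(-16) = -352)
Q = -309732 (Q = (-5*27 - 352)*636 = (-135 - 352)*636 = -487*636 = -309732)
sqrt(q(268) + Q) = sqrt(268 - 309732) = sqrt(-309464) = 2*I*sqrt(77366)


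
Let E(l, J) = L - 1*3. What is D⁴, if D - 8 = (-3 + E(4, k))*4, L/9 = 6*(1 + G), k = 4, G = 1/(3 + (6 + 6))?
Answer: 1320623865856/625 ≈ 2.1130e+9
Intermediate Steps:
G = 1/15 (G = 1/(3 + 12) = 1/15 ≈ 0.066667)
L = 288/5 (L = 9*(6*(1 + 1/15)) = 9*(6*(16/15)) = 9*(32/5) = 288/5 ≈ 57.600)
E(l, J) = 273/5 (E(l, J) = 288/5 - 1*3 = 288/5 - 3 = 273/5)
D = 1072/5 (D = 8 + (-3 + 273/5)*4 = 8 + (258/5)*4 = 8 + 1032/5 = 1072/5 ≈ 214.40)
D⁴ = (1072/5)⁴ = 1320623865856/625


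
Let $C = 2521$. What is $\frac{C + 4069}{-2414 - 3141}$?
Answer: $- \frac{1318}{1111} \approx -1.1863$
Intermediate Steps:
$\frac{C + 4069}{-2414 - 3141} = \frac{2521 + 4069}{-2414 - 3141} = \frac{6590}{-5555} = 6590 \left(- \frac{1}{5555}\right) = - \frac{1318}{1111}$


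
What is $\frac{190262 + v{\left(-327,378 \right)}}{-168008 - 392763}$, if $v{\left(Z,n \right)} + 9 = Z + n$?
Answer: $- \frac{190304}{560771} \approx -0.33936$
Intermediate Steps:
$v{\left(Z,n \right)} = -9 + Z + n$ ($v{\left(Z,n \right)} = -9 + \left(Z + n\right) = -9 + Z + n$)
$\frac{190262 + v{\left(-327,378 \right)}}{-168008 - 392763} = \frac{190262 - -42}{-168008 - 392763} = \frac{190262 + 42}{-560771} = 190304 \left(- \frac{1}{560771}\right) = - \frac{190304}{560771}$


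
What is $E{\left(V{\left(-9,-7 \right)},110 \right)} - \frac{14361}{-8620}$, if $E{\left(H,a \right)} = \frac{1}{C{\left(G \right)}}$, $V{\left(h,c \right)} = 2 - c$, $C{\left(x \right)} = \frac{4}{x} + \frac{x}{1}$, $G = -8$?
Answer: $\frac{226897}{146540} \approx 1.5484$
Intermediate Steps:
$C{\left(x \right)} = x + \frac{4}{x}$ ($C{\left(x \right)} = \frac{4}{x} + x 1 = \frac{4}{x} + x = x + \frac{4}{x}$)
$E{\left(H,a \right)} = - \frac{2}{17}$ ($E{\left(H,a \right)} = \frac{1}{-8 + \frac{4}{-8}} = \frac{1}{-8 + 4 \left(- \frac{1}{8}\right)} = \frac{1}{-8 - \frac{1}{2}} = \frac{1}{- \frac{17}{2}} = - \frac{2}{17}$)
$E{\left(V{\left(-9,-7 \right)},110 \right)} - \frac{14361}{-8620} = - \frac{2}{17} - \frac{14361}{-8620} = - \frac{2}{17} - - \frac{14361}{8620} = - \frac{2}{17} + \frac{14361}{8620} = \frac{226897}{146540}$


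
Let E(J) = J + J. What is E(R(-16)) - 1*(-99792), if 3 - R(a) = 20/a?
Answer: 199601/2 ≈ 99801.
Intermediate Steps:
R(a) = 3 - 20/a
E(J) = 2*J
E(R(-16)) - 1*(-99792) = 2*(3 - 20/(-16)) - 1*(-99792) = 2*(3 - 20*(-1/16)) + 99792 = 2*(3 + 5/4) + 99792 = 2*(17/4) + 99792 = 17/2 + 99792 = 199601/2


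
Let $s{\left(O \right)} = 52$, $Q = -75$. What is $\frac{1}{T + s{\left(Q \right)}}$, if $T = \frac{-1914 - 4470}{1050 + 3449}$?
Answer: $\frac{4499}{227564} \approx 0.01977$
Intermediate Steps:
$T = - \frac{6384}{4499} \approx -1.419$
$\frac{1}{T + s{\left(Q \right)}} = \frac{1}{- \frac{6384}{4499} + 52} = \frac{1}{\frac{227564}{4499}} = \frac{4499}{227564}$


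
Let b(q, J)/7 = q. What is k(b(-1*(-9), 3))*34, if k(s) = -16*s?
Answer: -34272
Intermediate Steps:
b(q, J) = 7*q
k(b(-1*(-9), 3))*34 = -112*(-1*(-9))*34 = -112*9*34 = -16*63*34 = -1008*34 = -34272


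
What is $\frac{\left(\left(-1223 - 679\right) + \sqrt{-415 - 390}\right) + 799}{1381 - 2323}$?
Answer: $\frac{1103}{942} - \frac{i \sqrt{805}}{942} \approx 1.1709 - 0.030119 i$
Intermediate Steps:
$\frac{\left(\left(-1223 - 679\right) + \sqrt{-415 - 390}\right) + 799}{1381 - 2323} = \frac{\left(-1902 + \sqrt{-805}\right) + 799}{-942} = \left(\left(-1902 + i \sqrt{805}\right) + 799\right) \left(- \frac{1}{942}\right) = \left(-1103 + i \sqrt{805}\right) \left(- \frac{1}{942}\right) = \frac{1103}{942} - \frac{i \sqrt{805}}{942}$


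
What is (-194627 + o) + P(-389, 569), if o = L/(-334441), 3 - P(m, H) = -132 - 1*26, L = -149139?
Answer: -65037254367/334441 ≈ -1.9447e+5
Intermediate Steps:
P(m, H) = 161 (P(m, H) = 3 - (-132 - 1*26) = 3 - (-132 - 26) = 3 - 1*(-158) = 3 + 158 = 161)
o = 149139/334441 (o = -149139/(-334441) = -149139*(-1/334441) = 149139/334441 ≈ 0.44594)
(-194627 + o) + P(-389, 569) = (-194627 + 149139/334441) + 161 = -65091099368/334441 + 161 = -65037254367/334441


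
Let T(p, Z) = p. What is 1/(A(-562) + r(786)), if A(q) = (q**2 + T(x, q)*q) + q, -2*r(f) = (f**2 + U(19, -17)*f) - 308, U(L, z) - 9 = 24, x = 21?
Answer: -1/18233 ≈ -5.4846e-5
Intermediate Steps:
U(L, z) = 33 (U(L, z) = 9 + 24 = 33)
r(f) = 154 - 33*f/2 - f**2/2 (r(f) = -((f**2 + 33*f) - 308)/2 = -(-308 + f**2 + 33*f)/2 = 154 - 33*f/2 - f**2/2)
A(q) = q**2 + 22*q (A(q) = (q**2 + 21*q) + q = q**2 + 22*q)
1/(A(-562) + r(786)) = 1/(-562*(22 - 562) + (154 - 33/2*786 - 1/2*786**2)) = 1/(-562*(-540) + (154 - 12969 - 1/2*617796)) = 1/(303480 + (154 - 12969 - 308898)) = 1/(303480 - 321713) = 1/(-18233) = -1/18233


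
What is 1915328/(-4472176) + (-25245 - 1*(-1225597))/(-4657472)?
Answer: -27907757689/40681708006 ≈ -0.68600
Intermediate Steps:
1915328/(-4472176) + (-25245 - 1*(-1225597))/(-4657472) = 1915328*(-1/4472176) + (-25245 + 1225597)*(-1/4657472) = -119708/279511 + 1200352*(-1/4657472) = -119708/279511 - 37511/145546 = -27907757689/40681708006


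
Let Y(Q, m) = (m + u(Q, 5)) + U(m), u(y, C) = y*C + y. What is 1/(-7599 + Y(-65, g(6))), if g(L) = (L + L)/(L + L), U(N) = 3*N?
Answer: -1/7985 ≈ -0.00012523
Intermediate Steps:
u(y, C) = y + C*y (u(y, C) = C*y + y = y + C*y)
g(L) = 1 (g(L) = (2*L)/((2*L)) = (2*L)*(1/(2*L)) = 1)
Y(Q, m) = 4*m + 6*Q (Y(Q, m) = (m + Q*(1 + 5)) + 3*m = (m + Q*6) + 3*m = (m + 6*Q) + 3*m = 4*m + 6*Q)
1/(-7599 + Y(-65, g(6))) = 1/(-7599 + (4*1 + 6*(-65))) = 1/(-7599 + (4 - 390)) = 1/(-7599 - 386) = 1/(-7985) = -1/7985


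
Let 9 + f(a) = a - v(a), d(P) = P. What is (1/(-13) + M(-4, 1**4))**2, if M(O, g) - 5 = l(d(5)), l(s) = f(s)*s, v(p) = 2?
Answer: 106276/169 ≈ 628.85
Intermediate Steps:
f(a) = -11 + a (f(a) = -9 + (a - 1*2) = -9 + (a - 2) = -9 + (-2 + a) = -11 + a)
l(s) = s*(-11 + s) (l(s) = (-11 + s)*s = s*(-11 + s))
M(O, g) = -25 (M(O, g) = 5 + 5*(-11 + 5) = 5 + 5*(-6) = 5 - 30 = -25)
(1/(-13) + M(-4, 1**4))**2 = (1/(-13) - 25)**2 = (-1/13 - 25)**2 = (-326/13)**2 = 106276/169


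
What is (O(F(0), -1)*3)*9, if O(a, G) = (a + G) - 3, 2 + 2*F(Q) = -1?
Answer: -297/2 ≈ -148.50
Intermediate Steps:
F(Q) = -3/2 (F(Q) = -1 + (½)*(-1) = -1 - ½ = -3/2)
O(a, G) = -3 + G + a (O(a, G) = (G + a) - 3 = -3 + G + a)
(O(F(0), -1)*3)*9 = ((-3 - 1 - 3/2)*3)*9 = -11/2*3*9 = -33/2*9 = -297/2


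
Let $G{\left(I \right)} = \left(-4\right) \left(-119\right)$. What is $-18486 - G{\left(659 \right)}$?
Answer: $-18962$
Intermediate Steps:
$G{\left(I \right)} = 476$
$-18486 - G{\left(659 \right)} = -18486 - 476 = -18962$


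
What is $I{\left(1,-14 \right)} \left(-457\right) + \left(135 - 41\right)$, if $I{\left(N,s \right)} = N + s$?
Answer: $6035$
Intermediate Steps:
$I{\left(1,-14 \right)} \left(-457\right) + \left(135 - 41\right) = \left(1 - 14\right) \left(-457\right) + \left(135 - 41\right) = \left(-13\right) \left(-457\right) + \left(135 - 41\right) = 5941 + 94 = 6035$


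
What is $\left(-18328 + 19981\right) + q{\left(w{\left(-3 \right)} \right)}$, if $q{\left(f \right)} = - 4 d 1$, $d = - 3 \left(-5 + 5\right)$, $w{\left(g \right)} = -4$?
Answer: $1653$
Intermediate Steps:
$d = 0$ ($d = \left(-3\right) 0 = 0$)
$q{\left(f \right)} = 0$ ($q{\left(f \right)} = \left(-4\right) 0 \cdot 1 = 0 \cdot 1 = 0$)
$\left(-18328 + 19981\right) + q{\left(w{\left(-3 \right)} \right)} = \left(-18328 + 19981\right) + 0 = 1653 + 0 = 1653$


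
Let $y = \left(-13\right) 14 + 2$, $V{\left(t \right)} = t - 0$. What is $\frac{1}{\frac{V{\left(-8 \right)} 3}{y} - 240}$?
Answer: $- \frac{15}{3598} \approx -0.004169$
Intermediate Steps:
$V{\left(t \right)} = t$ ($V{\left(t \right)} = t + 0 = t$)
$y = -180$ ($y = -182 + 2 = -180$)
$\frac{1}{\frac{V{\left(-8 \right)} 3}{y} - 240} = \frac{1}{\frac{\left(-8\right) 3}{-180} - 240} = \frac{1}{\left(-24\right) \left(- \frac{1}{180}\right) - 240} = \frac{1}{\frac{2}{15} - 240} = \frac{1}{- \frac{3598}{15}} = - \frac{15}{3598}$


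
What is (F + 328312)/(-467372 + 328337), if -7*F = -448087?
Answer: -2746271/973245 ≈ -2.8218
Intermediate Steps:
F = 448087/7 (F = -⅐*(-448087) = 448087/7 ≈ 64012.)
(F + 328312)/(-467372 + 328337) = (448087/7 + 328312)/(-467372 + 328337) = (2746271/7)/(-139035) = (2746271/7)*(-1/139035) = -2746271/973245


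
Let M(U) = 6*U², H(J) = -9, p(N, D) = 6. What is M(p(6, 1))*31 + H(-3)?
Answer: 6687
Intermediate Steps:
M(p(6, 1))*31 + H(-3) = (6*6²)*31 - 9 = (6*36)*31 - 9 = 216*31 - 9 = 6696 - 9 = 6687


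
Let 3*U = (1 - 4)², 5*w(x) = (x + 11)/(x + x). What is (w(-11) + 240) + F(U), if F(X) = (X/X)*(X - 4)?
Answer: 239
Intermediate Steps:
w(x) = (11 + x)/(10*x) (w(x) = ((x + 11)/(x + x))/5 = ((11 + x)/((2*x)))/5 = ((11 + x)*(1/(2*x)))/5 = ((11 + x)/(2*x))/5 = (11 + x)/(10*x))
U = 3 (U = (1 - 4)²/3 = (⅓)*(-3)² = (⅓)*9 = 3)
F(X) = -4 + X (F(X) = 1*(-4 + X) = -4 + X)
(w(-11) + 240) + F(U) = ((⅒)*(11 - 11)/(-11) + 240) + (-4 + 3) = ((⅒)*(-1/11)*0 + 240) - 1 = (0 + 240) - 1 = 240 - 1 = 239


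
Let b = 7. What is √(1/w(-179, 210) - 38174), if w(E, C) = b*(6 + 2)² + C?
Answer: I*√16527967078/658 ≈ 195.38*I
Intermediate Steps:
w(E, C) = 448 + C (w(E, C) = 7*(6 + 2)² + C = 7*8² + C = 7*64 + C = 448 + C)
√(1/w(-179, 210) - 38174) = √(1/(448 + 210) - 38174) = √(1/658 - 38174) = √(-25118491/658) = I*√16527967078/658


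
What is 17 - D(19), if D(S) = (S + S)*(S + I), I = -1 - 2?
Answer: -591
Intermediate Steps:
I = -3
D(S) = 2*S*(-3 + S) (D(S) = (S + S)*(S - 3) = (2*S)*(-3 + S) = 2*S*(-3 + S))
17 - D(19) = 17 - 2*19*(-3 + 19) = 17 - 2*19*16 = 17 - 1*608 = 17 - 608 = -591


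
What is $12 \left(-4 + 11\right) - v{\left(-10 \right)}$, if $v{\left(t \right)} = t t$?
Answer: $-16$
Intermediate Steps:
$v{\left(t \right)} = t^{2}$
$12 \left(-4 + 11\right) - v{\left(-10 \right)} = 12 \left(-4 + 11\right) - \left(-10\right)^{2} = 12 \cdot 7 - 100 = 84 - 100 = -16$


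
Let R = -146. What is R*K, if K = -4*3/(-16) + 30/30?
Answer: -511/2 ≈ -255.50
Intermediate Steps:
K = 7/4 (K = -12*(-1/16) + 30*(1/30) = 3/4 + 1 = 7/4 ≈ 1.7500)
R*K = -146*7/4 = -511/2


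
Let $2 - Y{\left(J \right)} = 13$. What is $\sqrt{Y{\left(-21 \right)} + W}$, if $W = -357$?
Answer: $4 i \sqrt{23} \approx 19.183 i$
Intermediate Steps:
$Y{\left(J \right)} = -11$ ($Y{\left(J \right)} = 2 - 13 = -11$)
$\sqrt{Y{\left(-21 \right)} + W} = \sqrt{-11 - 357} = \sqrt{-368} = 4 i \sqrt{23}$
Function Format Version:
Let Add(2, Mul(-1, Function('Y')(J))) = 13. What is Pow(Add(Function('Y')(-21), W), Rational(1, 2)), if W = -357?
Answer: Mul(4, I, Pow(23, Rational(1, 2))) ≈ Mul(19.183, I)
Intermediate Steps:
Function('Y')(J) = -11 (Function('Y')(J) = Add(2, Mul(-1, 13)) = Add(2, -13) = -11)
Pow(Add(Function('Y')(-21), W), Rational(1, 2)) = Pow(Add(-11, -357), Rational(1, 2)) = Pow(-368, Rational(1, 2)) = Mul(4, I, Pow(23, Rational(1, 2)))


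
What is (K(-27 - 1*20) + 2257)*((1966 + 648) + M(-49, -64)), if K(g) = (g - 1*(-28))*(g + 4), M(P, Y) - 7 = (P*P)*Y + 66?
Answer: -464103298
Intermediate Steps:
M(P, Y) = 73 + Y*P² (M(P, Y) = 7 + ((P*P)*Y + 66) = 7 + (P²*Y + 66) = 7 + (Y*P² + 66) = 7 + (66 + Y*P²) = 73 + Y*P²)
K(g) = (4 + g)*(28 + g) (K(g) = (g + 28)*(4 + g) = (28 + g)*(4 + g) = (4 + g)*(28 + g))
(K(-27 - 1*20) + 2257)*((1966 + 648) + M(-49, -64)) = ((112 + (-27 - 1*20)² + 32*(-27 - 1*20)) + 2257)*((1966 + 648) + (73 - 64*(-49)²)) = ((112 + (-27 - 20)² + 32*(-27 - 20)) + 2257)*(2614 + (73 - 64*2401)) = ((112 + (-47)² + 32*(-47)) + 2257)*(2614 + (73 - 153664)) = ((112 + 2209 - 1504) + 2257)*(2614 - 153591) = (817 + 2257)*(-150977) = 3074*(-150977) = -464103298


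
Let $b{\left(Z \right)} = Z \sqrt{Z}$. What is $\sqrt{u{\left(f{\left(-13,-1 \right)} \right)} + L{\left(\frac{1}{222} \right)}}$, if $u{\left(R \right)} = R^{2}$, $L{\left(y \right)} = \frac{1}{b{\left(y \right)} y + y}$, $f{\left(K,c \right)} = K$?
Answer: $\frac{\sqrt{19270044 + 169 \sqrt{222}}}{\sqrt{49284 + \sqrt{222}}} \approx 19.772$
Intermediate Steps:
$b{\left(Z \right)} = Z^{\frac{3}{2}}$
$L{\left(y \right)} = \frac{1}{y + y^{\frac{5}{2}}}$ ($L{\left(y \right)} = \frac{1}{y^{\frac{3}{2}} y + y} = \frac{1}{y^{\frac{5}{2}} + y} = \frac{1}{y + y^{\frac{5}{2}}}$)
$\sqrt{u{\left(f{\left(-13,-1 \right)} \right)} + L{\left(\frac{1}{222} \right)}} = \sqrt{\left(-13\right)^{2} + \frac{1}{\frac{1}{222} + \left(\frac{1}{222}\right)^{\frac{5}{2}}}} = \sqrt{169 + \frac{1}{\frac{1}{222} + \left(\frac{1}{222}\right)^{\frac{5}{2}}}} = \sqrt{169 + \frac{1}{\frac{1}{222} + \frac{\sqrt{222}}{10941048}}}$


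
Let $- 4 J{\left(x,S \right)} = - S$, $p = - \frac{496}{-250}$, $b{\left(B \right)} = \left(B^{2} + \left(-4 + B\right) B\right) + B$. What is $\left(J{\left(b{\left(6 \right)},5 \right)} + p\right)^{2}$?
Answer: $\frac{2614689}{250000} \approx 10.459$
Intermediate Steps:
$b{\left(B \right)} = B + B^{2} + B \left(-4 + B\right)$ ($b{\left(B \right)} = \left(B^{2} + B \left(-4 + B\right)\right) + B = B + B^{2} + B \left(-4 + B\right)$)
$p = \frac{248}{125}$ ($p = \left(-496\right) \left(- \frac{1}{250}\right) = \frac{248}{125} \approx 1.984$)
$J{\left(x,S \right)} = \frac{S}{4}$ ($J{\left(x,S \right)} = - \frac{\left(-1\right) S}{4} = \frac{S}{4}$)
$\left(J{\left(b{\left(6 \right)},5 \right)} + p\right)^{2} = \left(\frac{1}{4} \cdot 5 + \frac{248}{125}\right)^{2} = \left(\frac{5}{4} + \frac{248}{125}\right)^{2} = \left(\frac{1617}{500}\right)^{2} = \frac{2614689}{250000}$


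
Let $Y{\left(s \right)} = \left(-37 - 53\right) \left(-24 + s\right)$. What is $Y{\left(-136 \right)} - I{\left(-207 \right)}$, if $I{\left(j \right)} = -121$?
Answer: $14521$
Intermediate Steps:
$Y{\left(s \right)} = 2160 - 90 s$ ($Y{\left(s \right)} = - 90 \left(-24 + s\right) = 2160 - 90 s$)
$Y{\left(-136 \right)} - I{\left(-207 \right)} = \left(2160 - -12240\right) - -121 = \left(2160 + 12240\right) + 121 = 14400 + 121 = 14521$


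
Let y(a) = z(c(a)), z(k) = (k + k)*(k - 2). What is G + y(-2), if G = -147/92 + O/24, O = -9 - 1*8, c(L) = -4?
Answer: 25223/552 ≈ 45.694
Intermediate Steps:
O = -17 (O = -9 - 8 = -17)
G = -1273/552 (G = -147/92 - 17/24 = -1273/552 ≈ -2.3062)
z(k) = 2*k*(-2 + k) (z(k) = (2*k)*(-2 + k) = 2*k*(-2 + k))
y(a) = 48 (y(a) = 2*(-4)*(-2 - 4) = 2*(-4)*(-6) = 48)
G + y(-2) = -1273/552 + 48 = 25223/552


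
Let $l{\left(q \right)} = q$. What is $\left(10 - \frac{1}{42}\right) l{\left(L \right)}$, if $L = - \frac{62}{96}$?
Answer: $- \frac{12989}{2016} \approx -6.443$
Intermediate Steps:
$L = - \frac{31}{48}$ ($L = \left(-62\right) \frac{1}{96} = - \frac{31}{48} \approx -0.64583$)
$\left(10 - \frac{1}{42}\right) l{\left(L \right)} = \left(10 - \frac{1}{42}\right) \left(- \frac{31}{48}\right) = \frac{419}{42} \left(- \frac{31}{48}\right) = - \frac{12989}{2016}$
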